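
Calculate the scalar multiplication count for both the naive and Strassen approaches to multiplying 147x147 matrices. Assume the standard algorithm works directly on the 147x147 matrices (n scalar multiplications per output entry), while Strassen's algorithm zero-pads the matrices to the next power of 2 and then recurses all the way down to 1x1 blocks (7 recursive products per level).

Matrix multiplication for 147x147 matrices:

Strassen's algorithm requires power-of-2 dimensions. Pad 147x147 to 256x256 (next power of 2).

Standard algorithm: 147^3 = 3176523 multiplications
Strassen's algorithm: 7^(log2(256)) = 7^8 = 5764801 multiplications
Difference: 3176523 - 5764801 = -2588278 (Strassen uses MORE here due to padding overhead — for small or just-over-power-of-2 n, padding can outweigh the per-level savings)

Standard: 3176523 multiplications (147^3). Strassen: 5764801 multiplications (7^8, after padding to 256x256). Strassen reduces 8 recursive multiplications to 7 at each level.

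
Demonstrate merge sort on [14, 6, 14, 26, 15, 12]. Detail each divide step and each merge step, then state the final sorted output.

Merge sort trace:

Split: [14, 6, 14, 26, 15, 12] -> [14, 6, 14] and [26, 15, 12]
  Split: [14, 6, 14] -> [14] and [6, 14]
    Split: [6, 14] -> [6] and [14]
    Merge: [6] + [14] -> [6, 14]
  Merge: [14] + [6, 14] -> [6, 14, 14]
  Split: [26, 15, 12] -> [26] and [15, 12]
    Split: [15, 12] -> [15] and [12]
    Merge: [15] + [12] -> [12, 15]
  Merge: [26] + [12, 15] -> [12, 15, 26]
Merge: [6, 14, 14] + [12, 15, 26] -> [6, 12, 14, 14, 15, 26]

Final sorted array: [6, 12, 14, 14, 15, 26]

The merge sort proceeds by recursively splitting the array and merging sorted halves.
After all merges, the sorted array is [6, 12, 14, 14, 15, 26].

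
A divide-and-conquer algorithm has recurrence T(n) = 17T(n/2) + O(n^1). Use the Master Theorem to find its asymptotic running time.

Master Theorem for T(n) = 17T(n/2) + O(n^1):

a = 17, b = 2, c = 1
log_b(a) = log_2(17) = 4.0875

Case 1: c = 1 < log_2(17) = 4.0875
T(n) = O(n^(log_2 17))

For T(n) = 17T(n/2) + O(n^1): log_2(17) = 4.0875. This is Case 1 of the Master Theorem (c < log_b(a), work dominated by leaves), giving O(n^(log_2 17)).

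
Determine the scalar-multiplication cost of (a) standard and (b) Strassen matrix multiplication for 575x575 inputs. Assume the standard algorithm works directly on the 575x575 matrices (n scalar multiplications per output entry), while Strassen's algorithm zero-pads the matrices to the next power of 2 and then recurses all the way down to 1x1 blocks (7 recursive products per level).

Matrix multiplication for 575x575 matrices:

Strassen's algorithm requires power-of-2 dimensions. Pad 575x575 to 1024x1024 (next power of 2).

Standard algorithm: 575^3 = 190109375 multiplications
Strassen's algorithm: 7^(log2(1024)) = 7^10 = 282475249 multiplications
Difference: 190109375 - 282475249 = -92365874 (Strassen uses MORE here due to padding overhead — for small or just-over-power-of-2 n, padding can outweigh the per-level savings)

Standard: 190109375 multiplications (575^3). Strassen: 282475249 multiplications (7^10, after padding to 1024x1024). Strassen reduces 8 recursive multiplications to 7 at each level.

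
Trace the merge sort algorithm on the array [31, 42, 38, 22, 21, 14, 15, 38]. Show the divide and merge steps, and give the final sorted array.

Merge sort trace:

Split: [31, 42, 38, 22, 21, 14, 15, 38] -> [31, 42, 38, 22] and [21, 14, 15, 38]
  Split: [31, 42, 38, 22] -> [31, 42] and [38, 22]
    Split: [31, 42] -> [31] and [42]
    Merge: [31] + [42] -> [31, 42]
    Split: [38, 22] -> [38] and [22]
    Merge: [38] + [22] -> [22, 38]
  Merge: [31, 42] + [22, 38] -> [22, 31, 38, 42]
  Split: [21, 14, 15, 38] -> [21, 14] and [15, 38]
    Split: [21, 14] -> [21] and [14]
    Merge: [21] + [14] -> [14, 21]
    Split: [15, 38] -> [15] and [38]
    Merge: [15] + [38] -> [15, 38]
  Merge: [14, 21] + [15, 38] -> [14, 15, 21, 38]
Merge: [22, 31, 38, 42] + [14, 15, 21, 38] -> [14, 15, 21, 22, 31, 38, 38, 42]

Final sorted array: [14, 15, 21, 22, 31, 38, 38, 42]

The merge sort proceeds by recursively splitting the array and merging sorted halves.
After all merges, the sorted array is [14, 15, 21, 22, 31, 38, 38, 42].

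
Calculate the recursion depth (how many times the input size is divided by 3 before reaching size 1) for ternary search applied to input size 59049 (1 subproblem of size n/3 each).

For divide and conquer with division factor 3:

Problem sizes at each level:
Level 0: 59049
Level 1: 19683
Level 2: 6561
Level 3: 2187
Level 4: 729
Level 5: 243
Level 6: 81
Level 7: 27
Level 8: 9
Level 9: 3
Level 10: 1

The root is level 0 and the size-1 base case is level 10 (the tree spans levels 0 through 10, i.e. 11 levels counting the root), so the depth is the number of divisions: log_3(59049) = 10

The recursion tree depth is log_3(59049) = 10. At each level, the problem size is divided by 3, so it takes 10 divisions to reduce to a base case of size 1. The algorithm makes 1 recursive call at each level.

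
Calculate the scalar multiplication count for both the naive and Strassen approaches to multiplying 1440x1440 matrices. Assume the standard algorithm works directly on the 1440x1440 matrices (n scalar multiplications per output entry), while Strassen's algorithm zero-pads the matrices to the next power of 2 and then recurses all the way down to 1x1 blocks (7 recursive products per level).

Matrix multiplication for 1440x1440 matrices:

Strassen's algorithm requires power-of-2 dimensions. Pad 1440x1440 to 2048x2048 (next power of 2).

Standard algorithm: 1440^3 = 2985984000 multiplications
Strassen's algorithm: 7^(log2(2048)) = 7^11 = 1977326743 multiplications
Savings: 2985984000 - 1977326743 = 1008657257 multiplications

Standard: 2985984000 multiplications (1440^3). Strassen: 1977326743 multiplications (7^11, after padding to 2048x2048). Strassen reduces 8 recursive multiplications to 7 at each level.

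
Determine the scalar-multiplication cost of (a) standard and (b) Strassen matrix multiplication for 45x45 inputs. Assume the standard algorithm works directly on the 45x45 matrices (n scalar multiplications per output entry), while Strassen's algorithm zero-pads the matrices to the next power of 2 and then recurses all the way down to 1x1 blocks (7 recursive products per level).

Matrix multiplication for 45x45 matrices:

Strassen's algorithm requires power-of-2 dimensions. Pad 45x45 to 64x64 (next power of 2).

Standard algorithm: 45^3 = 91125 multiplications
Strassen's algorithm: 7^(log2(64)) = 7^6 = 117649 multiplications
Difference: 91125 - 117649 = -26524 (Strassen uses MORE here due to padding overhead — for small or just-over-power-of-2 n, padding can outweigh the per-level savings)

Standard: 91125 multiplications (45^3). Strassen: 117649 multiplications (7^6, after padding to 64x64). Strassen reduces 8 recursive multiplications to 7 at each level.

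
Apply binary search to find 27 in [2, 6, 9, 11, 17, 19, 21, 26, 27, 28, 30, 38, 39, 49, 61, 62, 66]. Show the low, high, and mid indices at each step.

Binary search for 27 in [2, 6, 9, 11, 17, 19, 21, 26, 27, 28, 30, 38, 39, 49, 61, 62, 66]:

lo=0, hi=16, mid=8, arr[mid]=27 -> Found target at index 8!

Binary search finds 27 at index 8 after 1 comparisons. The search repeatedly halves the search space by comparing with the middle element.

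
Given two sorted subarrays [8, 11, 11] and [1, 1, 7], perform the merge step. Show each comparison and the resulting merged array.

Merging process:

Compare 8 vs 1: take 1 from right. Merged: [1]
Compare 8 vs 1: take 1 from right. Merged: [1, 1]
Compare 8 vs 7: take 7 from right. Merged: [1, 1, 7]
Append remaining from left: [8, 11, 11]. Merged: [1, 1, 7, 8, 11, 11]

Final merged array: [1, 1, 7, 8, 11, 11]
Total comparisons: 3

The merged array is [1, 1, 7, 8, 11, 11], requiring 3 comparisons. The merge step runs in O(n) time where n is the total number of elements.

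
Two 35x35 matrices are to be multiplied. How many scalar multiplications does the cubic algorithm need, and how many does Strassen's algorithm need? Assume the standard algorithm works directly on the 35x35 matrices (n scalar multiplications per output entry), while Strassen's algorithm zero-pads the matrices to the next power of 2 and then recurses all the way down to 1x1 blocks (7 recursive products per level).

Matrix multiplication for 35x35 matrices:

Strassen's algorithm requires power-of-2 dimensions. Pad 35x35 to 64x64 (next power of 2).

Standard algorithm: 35^3 = 42875 multiplications
Strassen's algorithm: 7^(log2(64)) = 7^6 = 117649 multiplications
Difference: 42875 - 117649 = -74774 (Strassen uses MORE here due to padding overhead — for small or just-over-power-of-2 n, padding can outweigh the per-level savings)

Standard: 42875 multiplications (35^3). Strassen: 117649 multiplications (7^6, after padding to 64x64). Strassen reduces 8 recursive multiplications to 7 at each level.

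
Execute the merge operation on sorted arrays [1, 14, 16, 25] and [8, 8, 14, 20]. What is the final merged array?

Merging process:

Compare 1 vs 8: take 1 from left. Merged: [1]
Compare 14 vs 8: take 8 from right. Merged: [1, 8]
Compare 14 vs 8: take 8 from right. Merged: [1, 8, 8]
Compare 14 vs 14: take 14 from left. Merged: [1, 8, 8, 14]
Compare 16 vs 14: take 14 from right. Merged: [1, 8, 8, 14, 14]
Compare 16 vs 20: take 16 from left. Merged: [1, 8, 8, 14, 14, 16]
Compare 25 vs 20: take 20 from right. Merged: [1, 8, 8, 14, 14, 16, 20]
Append remaining from left: [25]. Merged: [1, 8, 8, 14, 14, 16, 20, 25]

Final merged array: [1, 8, 8, 14, 14, 16, 20, 25]
Total comparisons: 7

The merged array is [1, 8, 8, 14, 14, 16, 20, 25], requiring 7 comparisons. The merge step runs in O(n) time where n is the total number of elements.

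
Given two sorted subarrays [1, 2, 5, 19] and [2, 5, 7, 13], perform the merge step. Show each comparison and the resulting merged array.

Merging process:

Compare 1 vs 2: take 1 from left. Merged: [1]
Compare 2 vs 2: take 2 from left. Merged: [1, 2]
Compare 5 vs 2: take 2 from right. Merged: [1, 2, 2]
Compare 5 vs 5: take 5 from left. Merged: [1, 2, 2, 5]
Compare 19 vs 5: take 5 from right. Merged: [1, 2, 2, 5, 5]
Compare 19 vs 7: take 7 from right. Merged: [1, 2, 2, 5, 5, 7]
Compare 19 vs 13: take 13 from right. Merged: [1, 2, 2, 5, 5, 7, 13]
Append remaining from left: [19]. Merged: [1, 2, 2, 5, 5, 7, 13, 19]

Final merged array: [1, 2, 2, 5, 5, 7, 13, 19]
Total comparisons: 7

The merged array is [1, 2, 2, 5, 5, 7, 13, 19], requiring 7 comparisons. The merge step runs in O(n) time where n is the total number of elements.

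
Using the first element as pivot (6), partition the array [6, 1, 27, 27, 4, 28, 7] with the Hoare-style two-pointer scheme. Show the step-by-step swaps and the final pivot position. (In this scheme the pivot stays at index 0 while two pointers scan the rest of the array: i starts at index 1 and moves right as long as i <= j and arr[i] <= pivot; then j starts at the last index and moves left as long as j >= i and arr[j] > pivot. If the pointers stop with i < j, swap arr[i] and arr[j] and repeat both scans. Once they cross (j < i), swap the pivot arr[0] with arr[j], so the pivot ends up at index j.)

Hoare-style two-pointer partition with pivot = 6:

Initial array: [6, 1, 27, 27, 4, 28, 7]

Pointers start at i = 1, j = 6.
i stops at index 2 (arr[2]=27 > 6), j stops at index 4 (arr[4]=4 <= 6): swap arr[2] and arr[4], array becomes [6, 1, 4, 27, 27, 28, 7]
i ends at 3, j ends at 2: the pointers have crossed (j < i), so scanning stops.

Swap pivot arr[0] with arr[2] to place pivot at position 2: [4, 1, 6, 27, 27, 28, 7]
Pivot position: 2

After partitioning with pivot 6, the array becomes [4, 1, 6, 27, 27, 28, 7]. The pivot is placed at index 2. All elements to the left of the pivot are <= 6, and all elements to the right are > 6.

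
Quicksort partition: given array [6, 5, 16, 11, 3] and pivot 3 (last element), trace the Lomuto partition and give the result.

Lomuto partition with pivot = 3:

Initial array: [6, 5, 16, 11, 3]

arr[0]=6 > 3: no swap
arr[1]=5 > 3: no swap
arr[2]=16 > 3: no swap
arr[3]=11 > 3: no swap

Place pivot at position 0: [3, 5, 16, 11, 6]
Pivot position: 0

After partitioning with pivot 3, the array becomes [3, 5, 16, 11, 6]. The pivot is placed at index 0. All elements to the left of the pivot are <= 3, and all elements to the right are > 3.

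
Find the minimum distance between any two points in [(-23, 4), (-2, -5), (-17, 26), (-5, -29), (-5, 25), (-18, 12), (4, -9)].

Computing all pairwise distances among 7 points:

d((-23, 4), (-2, -5)) = 22.8473
d((-23, 4), (-17, 26)) = 22.8035
d((-23, 4), (-5, -29)) = 37.5899
d((-23, 4), (-5, 25)) = 27.6586
d((-23, 4), (-18, 12)) = 9.434
d((-23, 4), (4, -9)) = 29.9666
d((-2, -5), (-17, 26)) = 34.4384
d((-2, -5), (-5, -29)) = 24.1868
d((-2, -5), (-5, 25)) = 30.1496
d((-2, -5), (-18, 12)) = 23.3452
d((-2, -5), (4, -9)) = 7.2111 <-- minimum
d((-17, 26), (-5, -29)) = 56.2939
d((-17, 26), (-5, 25)) = 12.0416
d((-17, 26), (-18, 12)) = 14.0357
d((-17, 26), (4, -9)) = 40.8167
d((-5, -29), (-5, 25)) = 54.0
d((-5, -29), (-18, 12)) = 43.0116
d((-5, -29), (4, -9)) = 21.9317
d((-5, 25), (-18, 12)) = 18.3848
d((-5, 25), (4, -9)) = 35.171
d((-18, 12), (4, -9)) = 30.4138

Closest pair: (-2, -5) and (4, -9) with distance 7.2111

The closest pair is (-2, -5) and (4, -9) with Euclidean distance 7.2111. For 7 points, brute-force pairwise comparison is shown above. For large n, the divide-and-conquer algorithm (sort by x, recurse on halves, check the dividing strip) achieves O(n log n).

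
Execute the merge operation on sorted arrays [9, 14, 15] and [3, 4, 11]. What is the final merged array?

Merging process:

Compare 9 vs 3: take 3 from right. Merged: [3]
Compare 9 vs 4: take 4 from right. Merged: [3, 4]
Compare 9 vs 11: take 9 from left. Merged: [3, 4, 9]
Compare 14 vs 11: take 11 from right. Merged: [3, 4, 9, 11]
Append remaining from left: [14, 15]. Merged: [3, 4, 9, 11, 14, 15]

Final merged array: [3, 4, 9, 11, 14, 15]
Total comparisons: 4

The merged array is [3, 4, 9, 11, 14, 15], requiring 4 comparisons. The merge step runs in O(n) time where n is the total number of elements.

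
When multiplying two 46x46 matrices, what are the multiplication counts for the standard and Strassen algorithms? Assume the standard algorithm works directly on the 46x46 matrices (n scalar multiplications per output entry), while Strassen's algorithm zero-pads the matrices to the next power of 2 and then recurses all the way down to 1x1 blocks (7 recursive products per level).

Matrix multiplication for 46x46 matrices:

Strassen's algorithm requires power-of-2 dimensions. Pad 46x46 to 64x64 (next power of 2).

Standard algorithm: 46^3 = 97336 multiplications
Strassen's algorithm: 7^(log2(64)) = 7^6 = 117649 multiplications
Difference: 97336 - 117649 = -20313 (Strassen uses MORE here due to padding overhead — for small or just-over-power-of-2 n, padding can outweigh the per-level savings)

Standard: 97336 multiplications (46^3). Strassen: 117649 multiplications (7^6, after padding to 64x64). Strassen reduces 8 recursive multiplications to 7 at each level.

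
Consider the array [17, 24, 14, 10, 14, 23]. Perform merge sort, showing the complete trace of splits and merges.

Merge sort trace:

Split: [17, 24, 14, 10, 14, 23] -> [17, 24, 14] and [10, 14, 23]
  Split: [17, 24, 14] -> [17] and [24, 14]
    Split: [24, 14] -> [24] and [14]
    Merge: [24] + [14] -> [14, 24]
  Merge: [17] + [14, 24] -> [14, 17, 24]
  Split: [10, 14, 23] -> [10] and [14, 23]
    Split: [14, 23] -> [14] and [23]
    Merge: [14] + [23] -> [14, 23]
  Merge: [10] + [14, 23] -> [10, 14, 23]
Merge: [14, 17, 24] + [10, 14, 23] -> [10, 14, 14, 17, 23, 24]

Final sorted array: [10, 14, 14, 17, 23, 24]

The merge sort proceeds by recursively splitting the array and merging sorted halves.
After all merges, the sorted array is [10, 14, 14, 17, 23, 24].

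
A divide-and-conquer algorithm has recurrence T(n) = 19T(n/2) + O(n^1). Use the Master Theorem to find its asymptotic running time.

Master Theorem for T(n) = 19T(n/2) + O(n^1):

a = 19, b = 2, c = 1
log_b(a) = log_2(19) = 4.2479

Case 1: c = 1 < log_2(19) = 4.2479
T(n) = O(n^(log_2 19))

For T(n) = 19T(n/2) + O(n^1): log_2(19) = 4.2479. This is Case 1 of the Master Theorem (c < log_b(a), work dominated by leaves), giving O(n^(log_2 19)).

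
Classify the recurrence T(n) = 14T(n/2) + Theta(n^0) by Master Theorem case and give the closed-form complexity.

Master Theorem for T(n) = 14T(n/2) + O(n^0):

a = 14, b = 2, c = 0
log_b(a) = log_2(14) = 3.8074

Case 1: c = 0 < log_2(14) = 3.8074
T(n) = O(n^(log_2 14))

For T(n) = 14T(n/2) + O(n^0): log_2(14) = 3.8074. This is Case 1 of the Master Theorem (c < log_b(a), work dominated by leaves), giving O(n^(log_2 14)).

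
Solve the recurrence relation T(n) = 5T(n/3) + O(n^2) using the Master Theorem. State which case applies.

Master Theorem for T(n) = 5T(n/3) + O(n^2):

a = 5, b = 3, c = 2
log_b(a) = log_3(5) = 1.4650

Case 3: c = 2 > log_3(5) = 1.4650
T(n) = O(n^2) = O(n^2)

For T(n) = 5T(n/3) + O(n^2): log_3(5) = 1.4650. This is Case 3 of the Master Theorem (c > log_b(a), work dominated by root), giving O(n^2).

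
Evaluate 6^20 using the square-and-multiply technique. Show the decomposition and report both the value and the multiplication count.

Computing 6^20 by squaring (build up from 6^1; each line after the first costs one multiplication):

6^1 = 6
6^2 = (6^1)^2 = 6^2 = 36
6^4 = (6^2)^2 = 36^2 = 1296
6^5 = 6 * 6^4 = 6 * 1296 = 7776
6^10 = (6^5)^2 = 7776^2 = 60466176
6^20 = (6^10)^2 = 60466176^2 = 3656158440062976

Result: 3656158440062976
Multiplications needed: 5 (5 lines after 6^1)

6^20 = 3656158440062976. Using exponentiation by squaring, this requires 5 multiplications. The key idea: if the exponent is even, square the half-power; if odd, multiply by the base once.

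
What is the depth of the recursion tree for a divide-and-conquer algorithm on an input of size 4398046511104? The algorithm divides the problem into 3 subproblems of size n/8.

For divide and conquer with division factor 8:

Problem sizes at each level:
Level 0: 4398046511104
Level 1: 549755813888
Level 2: 68719476736
Level 3: 8589934592
Level 4: 1073741824
Level 5: 134217728
Level 6: 16777216
Level 7: 2097152
Level 8: 262144
Level 9: 32768
Level 10: 4096
Level 11: 512
Level 12: 64
Level 13: 8
Level 14: 1

The root is level 0 and the size-1 base case is level 14 (the tree spans levels 0 through 14, i.e. 15 levels counting the root), so the depth is the number of divisions: log_8(4398046511104) = 14

The recursion tree depth is log_8(4398046511104) = 14. At each level, the problem size is divided by 8, so it takes 14 divisions to reduce to a base case of size 1. The algorithm makes 3 recursive calls at each level.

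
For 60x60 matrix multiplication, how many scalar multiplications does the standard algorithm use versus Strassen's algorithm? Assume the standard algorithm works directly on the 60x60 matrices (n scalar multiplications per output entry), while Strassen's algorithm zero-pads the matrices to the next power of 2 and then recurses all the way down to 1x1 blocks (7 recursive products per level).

Matrix multiplication for 60x60 matrices:

Strassen's algorithm requires power-of-2 dimensions. Pad 60x60 to 64x64 (next power of 2).

Standard algorithm: 60^3 = 216000 multiplications
Strassen's algorithm: 7^(log2(64)) = 7^6 = 117649 multiplications
Savings: 216000 - 117649 = 98351 multiplications

Standard: 216000 multiplications (60^3). Strassen: 117649 multiplications (7^6, after padding to 64x64). Strassen reduces 8 recursive multiplications to 7 at each level.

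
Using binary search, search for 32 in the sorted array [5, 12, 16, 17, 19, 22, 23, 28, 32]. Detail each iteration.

Binary search for 32 in [5, 12, 16, 17, 19, 22, 23, 28, 32]:

lo=0, hi=8, mid=4, arr[mid]=19 -> 19 < 32, search right half
lo=5, hi=8, mid=6, arr[mid]=23 -> 23 < 32, search right half
lo=7, hi=8, mid=7, arr[mid]=28 -> 28 < 32, search right half
lo=8, hi=8, mid=8, arr[mid]=32 -> Found target at index 8!

Binary search finds 32 at index 8 after 4 comparisons. The search repeatedly halves the search space by comparing with the middle element.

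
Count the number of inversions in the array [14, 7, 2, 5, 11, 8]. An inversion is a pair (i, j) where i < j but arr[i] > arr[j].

Finding inversions in [14, 7, 2, 5, 11, 8]:

(0, 1): arr[0]=14 > arr[1]=7
(0, 2): arr[0]=14 > arr[2]=2
(0, 3): arr[0]=14 > arr[3]=5
(0, 4): arr[0]=14 > arr[4]=11
(0, 5): arr[0]=14 > arr[5]=8
(1, 2): arr[1]=7 > arr[2]=2
(1, 3): arr[1]=7 > arr[3]=5
(4, 5): arr[4]=11 > arr[5]=8

Total inversions: 8

The array has 8 inversion(s): (0,1), (0,2), (0,3), (0,4), (0,5), (1,2), (1,3), (4,5). Each pair (i,j) satisfies i < j and arr[i] > arr[j].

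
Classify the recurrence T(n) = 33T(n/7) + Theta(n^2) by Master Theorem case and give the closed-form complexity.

Master Theorem for T(n) = 33T(n/7) + O(n^2):

a = 33, b = 7, c = 2
log_b(a) = log_7(33) = 1.7968

Case 3: c = 2 > log_7(33) = 1.7968
T(n) = O(n^2) = O(n^2)

For T(n) = 33T(n/7) + O(n^2): log_7(33) = 1.7968. This is Case 3 of the Master Theorem (c > log_b(a), work dominated by root), giving O(n^2).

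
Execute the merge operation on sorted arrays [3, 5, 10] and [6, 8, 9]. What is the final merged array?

Merging process:

Compare 3 vs 6: take 3 from left. Merged: [3]
Compare 5 vs 6: take 5 from left. Merged: [3, 5]
Compare 10 vs 6: take 6 from right. Merged: [3, 5, 6]
Compare 10 vs 8: take 8 from right. Merged: [3, 5, 6, 8]
Compare 10 vs 9: take 9 from right. Merged: [3, 5, 6, 8, 9]
Append remaining from left: [10]. Merged: [3, 5, 6, 8, 9, 10]

Final merged array: [3, 5, 6, 8, 9, 10]
Total comparisons: 5

The merged array is [3, 5, 6, 8, 9, 10], requiring 5 comparisons. The merge step runs in O(n) time where n is the total number of elements.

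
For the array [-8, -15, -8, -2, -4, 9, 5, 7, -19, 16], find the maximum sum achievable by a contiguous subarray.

Using Kadane's algorithm on [-8, -15, -8, -2, -4, 9, 5, 7, -19, 16]:

Scanning through the array:
Position 1 (value -15): max_ending_here = -15, max_so_far = -8
Position 2 (value -8): max_ending_here = -8, max_so_far = -8
Position 3 (value -2): max_ending_here = -2, max_so_far = -2
Position 4 (value -4): max_ending_here = -4, max_so_far = -2
Position 5 (value 9): max_ending_here = 9, max_so_far = 9
Position 6 (value 5): max_ending_here = 14, max_so_far = 14
Position 7 (value 7): max_ending_here = 21, max_so_far = 21
Position 8 (value -19): max_ending_here = 2, max_so_far = 21
Position 9 (value 16): max_ending_here = 18, max_so_far = 21

Maximum subarray: [9, 5, 7]
Maximum sum: 21

The maximum subarray is [9, 5, 7] with sum 21. This subarray runs from index 5 to index 7.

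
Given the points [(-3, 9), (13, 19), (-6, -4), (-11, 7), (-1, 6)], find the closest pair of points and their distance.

Computing all pairwise distances among 5 points:

d((-3, 9), (13, 19)) = 18.868
d((-3, 9), (-6, -4)) = 13.3417
d((-3, 9), (-11, 7)) = 8.2462
d((-3, 9), (-1, 6)) = 3.6056 <-- minimum
d((13, 19), (-6, -4)) = 29.8329
d((13, 19), (-11, 7)) = 26.8328
d((13, 19), (-1, 6)) = 19.105
d((-6, -4), (-11, 7)) = 12.083
d((-6, -4), (-1, 6)) = 11.1803
d((-11, 7), (-1, 6)) = 10.0499

Closest pair: (-3, 9) and (-1, 6) with distance 3.6056

The closest pair is (-3, 9) and (-1, 6) with Euclidean distance 3.6056. For 5 points, brute-force pairwise comparison is shown above. For large n, the divide-and-conquer algorithm (sort by x, recurse on halves, check the dividing strip) achieves O(n log n).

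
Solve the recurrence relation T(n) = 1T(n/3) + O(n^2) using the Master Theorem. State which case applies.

Master Theorem for T(n) = 1T(n/3) + O(n^2):

a = 1, b = 3, c = 2
log_b(a) = log_3(1) = 0.0000

Case 3: c = 2 > log_3(1) = 0.0000
T(n) = O(n^2) = O(n^2)

For T(n) = 1T(n/3) + O(n^2): log_3(1) = 0.0000. This is Case 3 of the Master Theorem (c > log_b(a), work dominated by root), giving O(n^2).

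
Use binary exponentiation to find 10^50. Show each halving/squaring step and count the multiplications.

Computing 10^50 by squaring (build up from 10^1; each line after the first costs one multiplication):

10^1 = 10
10^2 = (10^1)^2 = 10^2 = 100
10^3 = 10 * 10^2 = 10 * 100 = 1000
10^6 = (10^3)^2 = 1000^2 = 1000000
10^12 = (10^6)^2 = 1000000^2 = 1000000000000
10^24 = (10^12)^2 = 1000000000000^2 = 1000000000000000000000000
10^25 = 10 * 10^24 = 10 * 1000000000000000000000000 = 10000000000000000000000000
10^50 = (10^25)^2 = 10000000000000000000000000^2 = 100000000000000000000000000000000000000000000000000

Result: 100000000000000000000000000000000000000000000000000
Multiplications needed: 7 (7 lines after 10^1)

10^50 = 100000000000000000000000000000000000000000000000000. Using exponentiation by squaring, this requires 7 multiplications. The key idea: if the exponent is even, square the half-power; if odd, multiply by the base once.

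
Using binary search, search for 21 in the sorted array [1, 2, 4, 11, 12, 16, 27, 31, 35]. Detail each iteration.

Binary search for 21 in [1, 2, 4, 11, 12, 16, 27, 31, 35]:

lo=0, hi=8, mid=4, arr[mid]=12 -> 12 < 21, search right half
lo=5, hi=8, mid=6, arr[mid]=27 -> 27 > 21, search left half
lo=5, hi=5, mid=5, arr[mid]=16 -> 16 < 21, search right half
lo=6 > hi=5, target 21 not found

Binary search determines that 21 is not in the array after 3 comparisons. The search space was exhausted without finding the target.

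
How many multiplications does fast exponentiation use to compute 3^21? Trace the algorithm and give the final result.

Computing 3^21 by squaring (build up from 3^1; each line after the first costs one multiplication):

3^1 = 3
3^2 = (3^1)^2 = 3^2 = 9
3^4 = (3^2)^2 = 9^2 = 81
3^5 = 3 * 3^4 = 3 * 81 = 243
3^10 = (3^5)^2 = 243^2 = 59049
3^20 = (3^10)^2 = 59049^2 = 3486784401
3^21 = 3 * 3^20 = 3 * 3486784401 = 10460353203

Result: 10460353203
Multiplications needed: 6 (6 lines after 3^1)

3^21 = 10460353203. Using exponentiation by squaring, this requires 6 multiplications. The key idea: if the exponent is even, square the half-power; if odd, multiply by the base once.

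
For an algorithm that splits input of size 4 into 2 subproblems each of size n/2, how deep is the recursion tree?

For divide and conquer with division factor 2:

Problem sizes at each level:
Level 0: 4
Level 1: 2
Level 2: 1

The root is level 0 and the size-1 base case is level 2 (the tree spans levels 0 through 2, i.e. 3 levels counting the root), so the depth is the number of divisions: log_2(4) = 2

The recursion tree depth is log_2(4) = 2. At each level, the problem size is divided by 2, so it takes 2 divisions to reduce to a base case of size 1. The algorithm makes 2 recursive calls at each level.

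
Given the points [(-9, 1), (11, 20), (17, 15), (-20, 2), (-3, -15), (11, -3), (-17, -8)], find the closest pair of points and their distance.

Computing all pairwise distances among 7 points:

d((-9, 1), (11, 20)) = 27.5862
d((-9, 1), (17, 15)) = 29.5296
d((-9, 1), (-20, 2)) = 11.0454
d((-9, 1), (-3, -15)) = 17.088
d((-9, 1), (11, -3)) = 20.3961
d((-9, 1), (-17, -8)) = 12.0416
d((11, 20), (17, 15)) = 7.8102 <-- minimum
d((11, 20), (-20, 2)) = 35.8469
d((11, 20), (-3, -15)) = 37.6962
d((11, 20), (11, -3)) = 23.0
d((11, 20), (-17, -8)) = 39.598
d((17, 15), (-20, 2)) = 39.2173
d((17, 15), (-3, -15)) = 36.0555
d((17, 15), (11, -3)) = 18.9737
d((17, 15), (-17, -8)) = 41.0488
d((-20, 2), (-3, -15)) = 24.0416
d((-20, 2), (11, -3)) = 31.4006
d((-20, 2), (-17, -8)) = 10.4403
d((-3, -15), (11, -3)) = 18.4391
d((-3, -15), (-17, -8)) = 15.6525
d((11, -3), (-17, -8)) = 28.4429

Closest pair: (11, 20) and (17, 15) with distance 7.8102

The closest pair is (11, 20) and (17, 15) with Euclidean distance 7.8102. For 7 points, brute-force pairwise comparison is shown above. For large n, the divide-and-conquer algorithm (sort by x, recurse on halves, check the dividing strip) achieves O(n log n).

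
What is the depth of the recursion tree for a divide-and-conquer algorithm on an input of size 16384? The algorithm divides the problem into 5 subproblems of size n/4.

For divide and conquer with division factor 4:

Problem sizes at each level:
Level 0: 16384
Level 1: 4096
Level 2: 1024
Level 3: 256
Level 4: 64
Level 5: 16
Level 6: 4
Level 7: 1

The root is level 0 and the size-1 base case is level 7 (the tree spans levels 0 through 7, i.e. 8 levels counting the root), so the depth is the number of divisions: log_4(16384) = 7

The recursion tree depth is log_4(16384) = 7. At each level, the problem size is divided by 4, so it takes 7 divisions to reduce to a base case of size 1. The algorithm makes 5 recursive calls at each level.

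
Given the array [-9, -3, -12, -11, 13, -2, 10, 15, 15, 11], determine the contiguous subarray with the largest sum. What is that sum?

Using Kadane's algorithm on [-9, -3, -12, -11, 13, -2, 10, 15, 15, 11]:

Scanning through the array:
Position 1 (value -3): max_ending_here = -3, max_so_far = -3
Position 2 (value -12): max_ending_here = -12, max_so_far = -3
Position 3 (value -11): max_ending_here = -11, max_so_far = -3
Position 4 (value 13): max_ending_here = 13, max_so_far = 13
Position 5 (value -2): max_ending_here = 11, max_so_far = 13
Position 6 (value 10): max_ending_here = 21, max_so_far = 21
Position 7 (value 15): max_ending_here = 36, max_so_far = 36
Position 8 (value 15): max_ending_here = 51, max_so_far = 51
Position 9 (value 11): max_ending_here = 62, max_so_far = 62

Maximum subarray: [13, -2, 10, 15, 15, 11]
Maximum sum: 62

The maximum subarray is [13, -2, 10, 15, 15, 11] with sum 62. This subarray runs from index 4 to index 9.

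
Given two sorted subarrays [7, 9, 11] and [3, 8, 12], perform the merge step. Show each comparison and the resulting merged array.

Merging process:

Compare 7 vs 3: take 3 from right. Merged: [3]
Compare 7 vs 8: take 7 from left. Merged: [3, 7]
Compare 9 vs 8: take 8 from right. Merged: [3, 7, 8]
Compare 9 vs 12: take 9 from left. Merged: [3, 7, 8, 9]
Compare 11 vs 12: take 11 from left. Merged: [3, 7, 8, 9, 11]
Append remaining from right: [12]. Merged: [3, 7, 8, 9, 11, 12]

Final merged array: [3, 7, 8, 9, 11, 12]
Total comparisons: 5

The merged array is [3, 7, 8, 9, 11, 12], requiring 5 comparisons. The merge step runs in O(n) time where n is the total number of elements.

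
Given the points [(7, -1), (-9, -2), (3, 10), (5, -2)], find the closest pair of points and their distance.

Computing all pairwise distances among 4 points:

d((7, -1), (-9, -2)) = 16.0312
d((7, -1), (3, 10)) = 11.7047
d((7, -1), (5, -2)) = 2.2361 <-- minimum
d((-9, -2), (3, 10)) = 16.9706
d((-9, -2), (5, -2)) = 14.0
d((3, 10), (5, -2)) = 12.1655

Closest pair: (7, -1) and (5, -2) with distance 2.2361

The closest pair is (7, -1) and (5, -2) with Euclidean distance 2.2361. For 4 points, brute-force pairwise comparison is shown above. For large n, the divide-and-conquer algorithm (sort by x, recurse on halves, check the dividing strip) achieves O(n log n).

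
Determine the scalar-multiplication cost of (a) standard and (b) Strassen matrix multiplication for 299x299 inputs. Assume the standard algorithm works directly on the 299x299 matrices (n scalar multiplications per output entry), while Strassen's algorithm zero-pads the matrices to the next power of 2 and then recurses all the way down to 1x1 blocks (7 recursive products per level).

Matrix multiplication for 299x299 matrices:

Strassen's algorithm requires power-of-2 dimensions. Pad 299x299 to 512x512 (next power of 2).

Standard algorithm: 299^3 = 26730899 multiplications
Strassen's algorithm: 7^(log2(512)) = 7^9 = 40353607 multiplications
Difference: 26730899 - 40353607 = -13622708 (Strassen uses MORE here due to padding overhead — for small or just-over-power-of-2 n, padding can outweigh the per-level savings)

Standard: 26730899 multiplications (299^3). Strassen: 40353607 multiplications (7^9, after padding to 512x512). Strassen reduces 8 recursive multiplications to 7 at each level.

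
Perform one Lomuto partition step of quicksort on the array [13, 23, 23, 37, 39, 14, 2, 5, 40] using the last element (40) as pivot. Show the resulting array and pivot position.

Lomuto partition with pivot = 40:

Initial array: [13, 23, 23, 37, 39, 14, 2, 5, 40]

arr[0]=13 <= 40: swap with position 0, array becomes [13, 23, 23, 37, 39, 14, 2, 5, 40]
arr[1]=23 <= 40: swap with position 1, array becomes [13, 23, 23, 37, 39, 14, 2, 5, 40]
arr[2]=23 <= 40: swap with position 2, array becomes [13, 23, 23, 37, 39, 14, 2, 5, 40]
arr[3]=37 <= 40: swap with position 3, array becomes [13, 23, 23, 37, 39, 14, 2, 5, 40]
arr[4]=39 <= 40: swap with position 4, array becomes [13, 23, 23, 37, 39, 14, 2, 5, 40]
arr[5]=14 <= 40: swap with position 5, array becomes [13, 23, 23, 37, 39, 14, 2, 5, 40]
arr[6]=2 <= 40: swap with position 6, array becomes [13, 23, 23, 37, 39, 14, 2, 5, 40]
arr[7]=5 <= 40: swap with position 7, array becomes [13, 23, 23, 37, 39, 14, 2, 5, 40]

Place pivot at position 8: [13, 23, 23, 37, 39, 14, 2, 5, 40]
Pivot position: 8

After partitioning with pivot 40, the array becomes [13, 23, 23, 37, 39, 14, 2, 5, 40]. The pivot is placed at index 8. All elements to the left of the pivot are <= 40, and all elements to the right are > 40.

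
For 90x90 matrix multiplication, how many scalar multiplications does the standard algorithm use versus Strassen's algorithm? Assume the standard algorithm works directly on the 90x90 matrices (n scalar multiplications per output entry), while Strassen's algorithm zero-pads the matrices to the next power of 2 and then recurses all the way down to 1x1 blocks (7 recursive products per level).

Matrix multiplication for 90x90 matrices:

Strassen's algorithm requires power-of-2 dimensions. Pad 90x90 to 128x128 (next power of 2).

Standard algorithm: 90^3 = 729000 multiplications
Strassen's algorithm: 7^(log2(128)) = 7^7 = 823543 multiplications
Difference: 729000 - 823543 = -94543 (Strassen uses MORE here due to padding overhead — for small or just-over-power-of-2 n, padding can outweigh the per-level savings)

Standard: 729000 multiplications (90^3). Strassen: 823543 multiplications (7^7, after padding to 128x128). Strassen reduces 8 recursive multiplications to 7 at each level.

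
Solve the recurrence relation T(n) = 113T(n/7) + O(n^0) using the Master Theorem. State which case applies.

Master Theorem for T(n) = 113T(n/7) + O(n^0):

a = 113, b = 7, c = 0
log_b(a) = log_7(113) = 2.4294

Case 1: c = 0 < log_7(113) = 2.4294
T(n) = O(n^(log_7 113))

For T(n) = 113T(n/7) + O(n^0): log_7(113) = 2.4294. This is Case 1 of the Master Theorem (c < log_b(a), work dominated by leaves), giving O(n^(log_7 113)).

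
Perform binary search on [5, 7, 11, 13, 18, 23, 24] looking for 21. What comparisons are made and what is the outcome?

Binary search for 21 in [5, 7, 11, 13, 18, 23, 24]:

lo=0, hi=6, mid=3, arr[mid]=13 -> 13 < 21, search right half
lo=4, hi=6, mid=5, arr[mid]=23 -> 23 > 21, search left half
lo=4, hi=4, mid=4, arr[mid]=18 -> 18 < 21, search right half
lo=5 > hi=4, target 21 not found

Binary search determines that 21 is not in the array after 3 comparisons. The search space was exhausted without finding the target.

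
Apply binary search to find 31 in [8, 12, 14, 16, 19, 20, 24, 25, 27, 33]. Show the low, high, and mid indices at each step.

Binary search for 31 in [8, 12, 14, 16, 19, 20, 24, 25, 27, 33]:

lo=0, hi=9, mid=4, arr[mid]=19 -> 19 < 31, search right half
lo=5, hi=9, mid=7, arr[mid]=25 -> 25 < 31, search right half
lo=8, hi=9, mid=8, arr[mid]=27 -> 27 < 31, search right half
lo=9, hi=9, mid=9, arr[mid]=33 -> 33 > 31, search left half
lo=9 > hi=8, target 31 not found

Binary search determines that 31 is not in the array after 4 comparisons. The search space was exhausted without finding the target.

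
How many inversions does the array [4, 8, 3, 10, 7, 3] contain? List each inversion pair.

Finding inversions in [4, 8, 3, 10, 7, 3]:

(0, 2): arr[0]=4 > arr[2]=3
(0, 5): arr[0]=4 > arr[5]=3
(1, 2): arr[1]=8 > arr[2]=3
(1, 4): arr[1]=8 > arr[4]=7
(1, 5): arr[1]=8 > arr[5]=3
(3, 4): arr[3]=10 > arr[4]=7
(3, 5): arr[3]=10 > arr[5]=3
(4, 5): arr[4]=7 > arr[5]=3

Total inversions: 8

The array has 8 inversion(s): (0,2), (0,5), (1,2), (1,4), (1,5), (3,4), (3,5), (4,5). Each pair (i,j) satisfies i < j and arr[i] > arr[j].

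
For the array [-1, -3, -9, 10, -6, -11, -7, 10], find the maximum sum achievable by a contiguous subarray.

Using Kadane's algorithm on [-1, -3, -9, 10, -6, -11, -7, 10]:

Scanning through the array:
Position 1 (value -3): max_ending_here = -3, max_so_far = -1
Position 2 (value -9): max_ending_here = -9, max_so_far = -1
Position 3 (value 10): max_ending_here = 10, max_so_far = 10
Position 4 (value -6): max_ending_here = 4, max_so_far = 10
Position 5 (value -11): max_ending_here = -7, max_so_far = 10
Position 6 (value -7): max_ending_here = -7, max_so_far = 10
Position 7 (value 10): max_ending_here = 10, max_so_far = 10

Maximum subarray: [10]
Maximum sum: 10

The maximum subarray is [10] with sum 10. This subarray runs from index 3 to index 3.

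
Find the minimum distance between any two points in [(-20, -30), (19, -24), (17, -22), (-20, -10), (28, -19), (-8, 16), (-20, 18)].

Computing all pairwise distances among 7 points:

d((-20, -30), (19, -24)) = 39.4588
d((-20, -30), (17, -22)) = 37.855
d((-20, -30), (-20, -10)) = 20.0
d((-20, -30), (28, -19)) = 49.2443
d((-20, -30), (-8, 16)) = 47.5395
d((-20, -30), (-20, 18)) = 48.0
d((19, -24), (17, -22)) = 2.8284 <-- minimum
d((19, -24), (-20, -10)) = 41.4367
d((19, -24), (28, -19)) = 10.2956
d((19, -24), (-8, 16)) = 48.2597
d((19, -24), (-20, 18)) = 57.3149
d((17, -22), (-20, -10)) = 38.8973
d((17, -22), (28, -19)) = 11.4018
d((17, -22), (-8, 16)) = 45.4863
d((17, -22), (-20, 18)) = 54.4885
d((-20, -10), (28, -19)) = 48.8365
d((-20, -10), (-8, 16)) = 28.6356
d((-20, -10), (-20, 18)) = 28.0
d((28, -19), (-8, 16)) = 50.2096
d((28, -19), (-20, 18)) = 60.6053
d((-8, 16), (-20, 18)) = 12.1655

Closest pair: (19, -24) and (17, -22) with distance 2.8284

The closest pair is (19, -24) and (17, -22) with Euclidean distance 2.8284. For 7 points, brute-force pairwise comparison is shown above. For large n, the divide-and-conquer algorithm (sort by x, recurse on halves, check the dividing strip) achieves O(n log n).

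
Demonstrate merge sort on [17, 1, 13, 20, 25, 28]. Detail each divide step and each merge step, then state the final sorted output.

Merge sort trace:

Split: [17, 1, 13, 20, 25, 28] -> [17, 1, 13] and [20, 25, 28]
  Split: [17, 1, 13] -> [17] and [1, 13]
    Split: [1, 13] -> [1] and [13]
    Merge: [1] + [13] -> [1, 13]
  Merge: [17] + [1, 13] -> [1, 13, 17]
  Split: [20, 25, 28] -> [20] and [25, 28]
    Split: [25, 28] -> [25] and [28]
    Merge: [25] + [28] -> [25, 28]
  Merge: [20] + [25, 28] -> [20, 25, 28]
Merge: [1, 13, 17] + [20, 25, 28] -> [1, 13, 17, 20, 25, 28]

Final sorted array: [1, 13, 17, 20, 25, 28]

The merge sort proceeds by recursively splitting the array and merging sorted halves.
After all merges, the sorted array is [1, 13, 17, 20, 25, 28].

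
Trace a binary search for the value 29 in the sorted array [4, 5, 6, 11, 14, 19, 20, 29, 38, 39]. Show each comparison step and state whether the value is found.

Binary search for 29 in [4, 5, 6, 11, 14, 19, 20, 29, 38, 39]:

lo=0, hi=9, mid=4, arr[mid]=14 -> 14 < 29, search right half
lo=5, hi=9, mid=7, arr[mid]=29 -> Found target at index 7!

Binary search finds 29 at index 7 after 2 comparisons. The search repeatedly halves the search space by comparing with the middle element.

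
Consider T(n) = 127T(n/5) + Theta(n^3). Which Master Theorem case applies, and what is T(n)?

Master Theorem for T(n) = 127T(n/5) + O(n^3):

a = 127, b = 5, c = 3
log_b(a) = log_5(127) = 3.0099

Case 1: c = 3 < log_5(127) = 3.0099
T(n) = O(n^(log_5 127))

For T(n) = 127T(n/5) + O(n^3): log_5(127) = 3.0099. This is Case 1 of the Master Theorem (c < log_b(a), work dominated by leaves), giving O(n^(log_5 127)).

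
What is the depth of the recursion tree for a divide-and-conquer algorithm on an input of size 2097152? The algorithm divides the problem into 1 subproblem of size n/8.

For divide and conquer with division factor 8:

Problem sizes at each level:
Level 0: 2097152
Level 1: 262144
Level 2: 32768
Level 3: 4096
Level 4: 512
Level 5: 64
Level 6: 8
Level 7: 1

The root is level 0 and the size-1 base case is level 7 (the tree spans levels 0 through 7, i.e. 8 levels counting the root), so the depth is the number of divisions: log_8(2097152) = 7

The recursion tree depth is log_8(2097152) = 7. At each level, the problem size is divided by 8, so it takes 7 divisions to reduce to a base case of size 1. The algorithm makes 1 recursive call at each level.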